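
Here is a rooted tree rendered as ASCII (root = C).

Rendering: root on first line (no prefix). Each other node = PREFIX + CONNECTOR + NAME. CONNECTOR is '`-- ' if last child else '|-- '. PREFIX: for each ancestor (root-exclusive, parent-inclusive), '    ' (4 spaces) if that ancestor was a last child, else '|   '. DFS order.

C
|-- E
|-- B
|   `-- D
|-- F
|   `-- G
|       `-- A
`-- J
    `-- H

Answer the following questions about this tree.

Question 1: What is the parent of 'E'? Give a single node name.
Answer: C

Derivation:
Scan adjacency: E appears as child of C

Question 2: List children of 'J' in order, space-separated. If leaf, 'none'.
Node J's children (from adjacency): H

Answer: H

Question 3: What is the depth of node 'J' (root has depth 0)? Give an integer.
Answer: 1

Derivation:
Path from root to J: C -> J
Depth = number of edges = 1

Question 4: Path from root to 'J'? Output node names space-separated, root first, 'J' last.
Walk down from root: C -> J

Answer: C J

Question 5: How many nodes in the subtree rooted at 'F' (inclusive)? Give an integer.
Answer: 3

Derivation:
Subtree rooted at F contains: A, F, G
Count = 3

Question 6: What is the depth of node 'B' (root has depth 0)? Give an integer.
Path from root to B: C -> B
Depth = number of edges = 1

Answer: 1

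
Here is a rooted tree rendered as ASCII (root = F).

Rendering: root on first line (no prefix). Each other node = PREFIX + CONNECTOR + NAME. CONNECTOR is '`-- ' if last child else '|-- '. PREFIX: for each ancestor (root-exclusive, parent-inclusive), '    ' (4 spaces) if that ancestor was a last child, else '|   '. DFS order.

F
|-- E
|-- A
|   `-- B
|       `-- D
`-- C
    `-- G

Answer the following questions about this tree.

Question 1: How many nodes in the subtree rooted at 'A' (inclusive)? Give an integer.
Subtree rooted at A contains: A, B, D
Count = 3

Answer: 3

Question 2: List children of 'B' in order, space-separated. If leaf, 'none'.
Answer: D

Derivation:
Node B's children (from adjacency): D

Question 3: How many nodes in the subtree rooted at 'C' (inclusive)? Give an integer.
Subtree rooted at C contains: C, G
Count = 2

Answer: 2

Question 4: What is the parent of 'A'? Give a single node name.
Scan adjacency: A appears as child of F

Answer: F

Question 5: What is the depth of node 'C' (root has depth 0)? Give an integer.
Path from root to C: F -> C
Depth = number of edges = 1

Answer: 1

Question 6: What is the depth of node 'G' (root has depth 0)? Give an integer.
Answer: 2

Derivation:
Path from root to G: F -> C -> G
Depth = number of edges = 2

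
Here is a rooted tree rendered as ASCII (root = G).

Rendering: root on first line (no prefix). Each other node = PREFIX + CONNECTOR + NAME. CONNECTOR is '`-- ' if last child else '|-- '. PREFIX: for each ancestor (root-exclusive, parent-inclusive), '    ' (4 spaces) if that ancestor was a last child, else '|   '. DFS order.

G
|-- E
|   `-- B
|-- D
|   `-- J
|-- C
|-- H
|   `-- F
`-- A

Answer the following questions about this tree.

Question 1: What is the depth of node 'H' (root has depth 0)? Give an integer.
Answer: 1

Derivation:
Path from root to H: G -> H
Depth = number of edges = 1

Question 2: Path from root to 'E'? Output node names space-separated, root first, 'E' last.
Answer: G E

Derivation:
Walk down from root: G -> E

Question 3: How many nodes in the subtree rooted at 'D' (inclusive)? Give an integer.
Subtree rooted at D contains: D, J
Count = 2

Answer: 2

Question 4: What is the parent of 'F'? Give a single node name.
Answer: H

Derivation:
Scan adjacency: F appears as child of H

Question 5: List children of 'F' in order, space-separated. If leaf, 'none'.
Answer: none

Derivation:
Node F's children (from adjacency): (leaf)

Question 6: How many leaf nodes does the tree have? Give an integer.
Answer: 5

Derivation:
Leaves (nodes with no children): A, B, C, F, J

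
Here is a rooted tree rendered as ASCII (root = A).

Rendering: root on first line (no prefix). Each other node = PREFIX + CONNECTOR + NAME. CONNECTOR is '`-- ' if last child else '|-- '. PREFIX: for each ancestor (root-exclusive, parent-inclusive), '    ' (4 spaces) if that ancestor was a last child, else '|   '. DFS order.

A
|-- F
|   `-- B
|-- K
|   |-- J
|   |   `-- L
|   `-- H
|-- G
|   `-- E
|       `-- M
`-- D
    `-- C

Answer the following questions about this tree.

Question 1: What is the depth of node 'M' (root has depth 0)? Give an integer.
Path from root to M: A -> G -> E -> M
Depth = number of edges = 3

Answer: 3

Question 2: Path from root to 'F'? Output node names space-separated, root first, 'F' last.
Walk down from root: A -> F

Answer: A F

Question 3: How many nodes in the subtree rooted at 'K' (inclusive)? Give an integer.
Subtree rooted at K contains: H, J, K, L
Count = 4

Answer: 4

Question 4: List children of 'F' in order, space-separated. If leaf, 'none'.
Answer: B

Derivation:
Node F's children (from adjacency): B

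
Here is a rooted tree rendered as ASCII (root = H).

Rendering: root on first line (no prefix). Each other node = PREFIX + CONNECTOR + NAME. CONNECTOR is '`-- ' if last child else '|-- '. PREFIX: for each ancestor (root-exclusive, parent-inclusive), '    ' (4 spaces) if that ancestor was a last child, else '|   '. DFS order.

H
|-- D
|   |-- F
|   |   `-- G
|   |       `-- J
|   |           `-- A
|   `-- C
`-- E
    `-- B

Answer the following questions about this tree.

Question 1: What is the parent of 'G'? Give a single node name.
Scan adjacency: G appears as child of F

Answer: F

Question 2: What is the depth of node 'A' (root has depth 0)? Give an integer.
Path from root to A: H -> D -> F -> G -> J -> A
Depth = number of edges = 5

Answer: 5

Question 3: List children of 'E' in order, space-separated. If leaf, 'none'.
Answer: B

Derivation:
Node E's children (from adjacency): B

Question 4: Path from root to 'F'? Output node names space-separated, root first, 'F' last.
Walk down from root: H -> D -> F

Answer: H D F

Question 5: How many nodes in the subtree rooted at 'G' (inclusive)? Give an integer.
Answer: 3

Derivation:
Subtree rooted at G contains: A, G, J
Count = 3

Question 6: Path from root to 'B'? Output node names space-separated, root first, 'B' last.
Answer: H E B

Derivation:
Walk down from root: H -> E -> B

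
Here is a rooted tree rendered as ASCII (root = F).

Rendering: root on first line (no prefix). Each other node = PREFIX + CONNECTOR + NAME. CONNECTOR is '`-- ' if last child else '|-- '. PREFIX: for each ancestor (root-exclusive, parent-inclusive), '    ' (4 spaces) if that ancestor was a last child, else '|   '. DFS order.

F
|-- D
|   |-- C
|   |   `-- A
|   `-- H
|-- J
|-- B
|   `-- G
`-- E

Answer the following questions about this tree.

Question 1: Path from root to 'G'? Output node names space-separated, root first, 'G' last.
Answer: F B G

Derivation:
Walk down from root: F -> B -> G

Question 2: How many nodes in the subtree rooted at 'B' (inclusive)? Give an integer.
Answer: 2

Derivation:
Subtree rooted at B contains: B, G
Count = 2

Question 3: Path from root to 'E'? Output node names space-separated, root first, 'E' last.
Answer: F E

Derivation:
Walk down from root: F -> E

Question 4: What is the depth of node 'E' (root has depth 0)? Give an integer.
Path from root to E: F -> E
Depth = number of edges = 1

Answer: 1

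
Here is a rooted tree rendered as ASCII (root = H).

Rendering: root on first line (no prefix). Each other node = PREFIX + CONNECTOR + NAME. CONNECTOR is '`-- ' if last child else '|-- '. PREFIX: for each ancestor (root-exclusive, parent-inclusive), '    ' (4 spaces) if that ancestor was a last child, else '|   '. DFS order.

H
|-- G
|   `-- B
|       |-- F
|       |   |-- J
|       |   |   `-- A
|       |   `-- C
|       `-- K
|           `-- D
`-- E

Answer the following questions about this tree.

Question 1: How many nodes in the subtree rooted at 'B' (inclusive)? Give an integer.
Answer: 7

Derivation:
Subtree rooted at B contains: A, B, C, D, F, J, K
Count = 7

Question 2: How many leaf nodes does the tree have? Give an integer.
Leaves (nodes with no children): A, C, D, E

Answer: 4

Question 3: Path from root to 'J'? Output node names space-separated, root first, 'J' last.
Answer: H G B F J

Derivation:
Walk down from root: H -> G -> B -> F -> J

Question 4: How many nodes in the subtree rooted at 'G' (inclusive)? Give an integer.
Subtree rooted at G contains: A, B, C, D, F, G, J, K
Count = 8

Answer: 8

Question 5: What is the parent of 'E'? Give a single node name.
Answer: H

Derivation:
Scan adjacency: E appears as child of H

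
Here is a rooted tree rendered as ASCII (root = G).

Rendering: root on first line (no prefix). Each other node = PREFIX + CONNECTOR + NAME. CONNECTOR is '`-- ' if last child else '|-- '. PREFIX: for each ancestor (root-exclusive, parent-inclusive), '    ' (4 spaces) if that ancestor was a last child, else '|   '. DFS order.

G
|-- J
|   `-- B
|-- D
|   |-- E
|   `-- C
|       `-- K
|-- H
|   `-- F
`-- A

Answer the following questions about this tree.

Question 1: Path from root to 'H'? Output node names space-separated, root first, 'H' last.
Walk down from root: G -> H

Answer: G H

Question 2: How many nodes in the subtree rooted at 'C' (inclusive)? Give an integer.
Answer: 2

Derivation:
Subtree rooted at C contains: C, K
Count = 2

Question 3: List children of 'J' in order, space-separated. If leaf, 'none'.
Answer: B

Derivation:
Node J's children (from adjacency): B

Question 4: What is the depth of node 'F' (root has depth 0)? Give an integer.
Answer: 2

Derivation:
Path from root to F: G -> H -> F
Depth = number of edges = 2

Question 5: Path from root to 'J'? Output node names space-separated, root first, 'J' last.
Walk down from root: G -> J

Answer: G J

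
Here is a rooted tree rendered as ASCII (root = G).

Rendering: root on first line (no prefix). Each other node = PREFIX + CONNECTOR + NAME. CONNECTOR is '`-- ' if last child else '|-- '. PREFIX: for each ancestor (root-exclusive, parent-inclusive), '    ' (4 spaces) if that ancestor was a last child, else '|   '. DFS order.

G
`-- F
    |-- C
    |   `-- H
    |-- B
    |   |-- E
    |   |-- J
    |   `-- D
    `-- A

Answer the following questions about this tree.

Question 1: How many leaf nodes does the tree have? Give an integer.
Answer: 5

Derivation:
Leaves (nodes with no children): A, D, E, H, J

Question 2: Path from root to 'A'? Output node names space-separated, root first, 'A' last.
Answer: G F A

Derivation:
Walk down from root: G -> F -> A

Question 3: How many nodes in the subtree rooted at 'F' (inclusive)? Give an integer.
Answer: 8

Derivation:
Subtree rooted at F contains: A, B, C, D, E, F, H, J
Count = 8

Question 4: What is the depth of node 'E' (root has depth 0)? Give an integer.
Path from root to E: G -> F -> B -> E
Depth = number of edges = 3

Answer: 3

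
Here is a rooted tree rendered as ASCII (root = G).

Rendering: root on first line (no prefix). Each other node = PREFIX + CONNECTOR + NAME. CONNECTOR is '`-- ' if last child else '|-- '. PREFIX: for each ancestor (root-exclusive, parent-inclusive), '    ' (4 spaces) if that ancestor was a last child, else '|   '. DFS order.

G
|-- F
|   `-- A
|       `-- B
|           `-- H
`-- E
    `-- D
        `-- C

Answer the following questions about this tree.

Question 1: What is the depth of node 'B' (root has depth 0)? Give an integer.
Path from root to B: G -> F -> A -> B
Depth = number of edges = 3

Answer: 3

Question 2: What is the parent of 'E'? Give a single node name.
Scan adjacency: E appears as child of G

Answer: G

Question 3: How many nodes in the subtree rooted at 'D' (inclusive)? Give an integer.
Answer: 2

Derivation:
Subtree rooted at D contains: C, D
Count = 2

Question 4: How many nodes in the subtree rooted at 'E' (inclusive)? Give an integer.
Subtree rooted at E contains: C, D, E
Count = 3

Answer: 3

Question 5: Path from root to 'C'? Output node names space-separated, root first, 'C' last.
Walk down from root: G -> E -> D -> C

Answer: G E D C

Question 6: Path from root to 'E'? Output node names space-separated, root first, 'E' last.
Walk down from root: G -> E

Answer: G E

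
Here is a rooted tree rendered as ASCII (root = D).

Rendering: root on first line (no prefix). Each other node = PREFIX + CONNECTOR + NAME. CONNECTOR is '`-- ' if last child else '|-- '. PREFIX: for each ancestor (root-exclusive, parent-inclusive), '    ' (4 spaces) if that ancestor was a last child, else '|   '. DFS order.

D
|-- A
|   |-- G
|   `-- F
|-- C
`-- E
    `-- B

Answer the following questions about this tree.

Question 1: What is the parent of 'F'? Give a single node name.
Scan adjacency: F appears as child of A

Answer: A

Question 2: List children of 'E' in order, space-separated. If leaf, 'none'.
Node E's children (from adjacency): B

Answer: B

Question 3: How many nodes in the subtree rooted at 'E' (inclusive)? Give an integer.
Subtree rooted at E contains: B, E
Count = 2

Answer: 2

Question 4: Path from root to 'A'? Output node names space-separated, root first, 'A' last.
Walk down from root: D -> A

Answer: D A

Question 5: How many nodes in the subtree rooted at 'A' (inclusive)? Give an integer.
Subtree rooted at A contains: A, F, G
Count = 3

Answer: 3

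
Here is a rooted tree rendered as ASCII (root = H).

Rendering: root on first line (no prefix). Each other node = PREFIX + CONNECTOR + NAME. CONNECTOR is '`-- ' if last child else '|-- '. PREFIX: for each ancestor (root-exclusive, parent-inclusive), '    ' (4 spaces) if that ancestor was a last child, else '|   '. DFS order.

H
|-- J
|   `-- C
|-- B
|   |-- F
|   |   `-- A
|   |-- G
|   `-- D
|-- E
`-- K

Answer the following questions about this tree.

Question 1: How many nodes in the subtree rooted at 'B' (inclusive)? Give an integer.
Subtree rooted at B contains: A, B, D, F, G
Count = 5

Answer: 5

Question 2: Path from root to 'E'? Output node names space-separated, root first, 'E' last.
Walk down from root: H -> E

Answer: H E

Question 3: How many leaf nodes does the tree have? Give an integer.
Answer: 6

Derivation:
Leaves (nodes with no children): A, C, D, E, G, K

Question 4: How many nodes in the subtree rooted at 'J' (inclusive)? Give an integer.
Subtree rooted at J contains: C, J
Count = 2

Answer: 2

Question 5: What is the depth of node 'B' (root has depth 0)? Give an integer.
Answer: 1

Derivation:
Path from root to B: H -> B
Depth = number of edges = 1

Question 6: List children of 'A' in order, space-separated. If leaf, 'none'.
Answer: none

Derivation:
Node A's children (from adjacency): (leaf)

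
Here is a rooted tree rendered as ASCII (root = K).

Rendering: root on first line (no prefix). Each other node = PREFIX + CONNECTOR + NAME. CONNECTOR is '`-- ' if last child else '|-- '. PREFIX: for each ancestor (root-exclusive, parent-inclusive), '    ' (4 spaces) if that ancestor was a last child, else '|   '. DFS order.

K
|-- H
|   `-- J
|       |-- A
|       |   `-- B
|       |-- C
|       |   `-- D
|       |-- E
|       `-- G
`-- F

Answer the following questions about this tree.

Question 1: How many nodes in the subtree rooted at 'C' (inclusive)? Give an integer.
Answer: 2

Derivation:
Subtree rooted at C contains: C, D
Count = 2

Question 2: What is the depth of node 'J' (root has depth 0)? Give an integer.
Path from root to J: K -> H -> J
Depth = number of edges = 2

Answer: 2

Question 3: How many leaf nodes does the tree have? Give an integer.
Leaves (nodes with no children): B, D, E, F, G

Answer: 5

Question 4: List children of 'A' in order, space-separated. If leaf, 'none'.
Node A's children (from adjacency): B

Answer: B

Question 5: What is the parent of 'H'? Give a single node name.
Scan adjacency: H appears as child of K

Answer: K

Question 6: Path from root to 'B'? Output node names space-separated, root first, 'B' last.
Walk down from root: K -> H -> J -> A -> B

Answer: K H J A B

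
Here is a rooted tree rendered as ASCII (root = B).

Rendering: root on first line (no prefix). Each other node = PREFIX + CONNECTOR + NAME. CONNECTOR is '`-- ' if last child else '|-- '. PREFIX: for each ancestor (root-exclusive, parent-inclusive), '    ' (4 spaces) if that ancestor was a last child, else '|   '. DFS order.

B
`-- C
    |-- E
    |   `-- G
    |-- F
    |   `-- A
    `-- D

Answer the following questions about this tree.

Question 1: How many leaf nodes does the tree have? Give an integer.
Leaves (nodes with no children): A, D, G

Answer: 3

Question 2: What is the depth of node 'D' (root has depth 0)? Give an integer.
Path from root to D: B -> C -> D
Depth = number of edges = 2

Answer: 2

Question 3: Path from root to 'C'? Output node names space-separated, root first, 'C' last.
Answer: B C

Derivation:
Walk down from root: B -> C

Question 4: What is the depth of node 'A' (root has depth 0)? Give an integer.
Path from root to A: B -> C -> F -> A
Depth = number of edges = 3

Answer: 3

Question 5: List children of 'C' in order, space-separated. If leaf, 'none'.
Node C's children (from adjacency): E, F, D

Answer: E F D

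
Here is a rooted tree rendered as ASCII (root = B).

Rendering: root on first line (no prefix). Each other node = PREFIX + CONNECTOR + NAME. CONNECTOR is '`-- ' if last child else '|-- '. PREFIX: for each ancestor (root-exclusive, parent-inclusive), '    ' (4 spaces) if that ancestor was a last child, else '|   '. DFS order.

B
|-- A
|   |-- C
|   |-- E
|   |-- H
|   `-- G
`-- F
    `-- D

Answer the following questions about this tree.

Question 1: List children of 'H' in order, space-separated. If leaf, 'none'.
Answer: none

Derivation:
Node H's children (from adjacency): (leaf)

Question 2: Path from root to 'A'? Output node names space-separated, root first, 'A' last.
Walk down from root: B -> A

Answer: B A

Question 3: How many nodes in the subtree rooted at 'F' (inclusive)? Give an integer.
Answer: 2

Derivation:
Subtree rooted at F contains: D, F
Count = 2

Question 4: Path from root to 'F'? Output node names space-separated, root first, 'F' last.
Walk down from root: B -> F

Answer: B F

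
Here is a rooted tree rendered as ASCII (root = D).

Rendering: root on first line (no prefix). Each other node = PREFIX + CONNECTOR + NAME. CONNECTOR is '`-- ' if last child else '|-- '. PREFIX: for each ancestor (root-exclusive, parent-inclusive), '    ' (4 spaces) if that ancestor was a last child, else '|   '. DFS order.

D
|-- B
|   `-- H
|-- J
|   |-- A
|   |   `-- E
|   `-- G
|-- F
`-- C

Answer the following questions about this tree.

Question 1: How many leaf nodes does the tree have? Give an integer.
Answer: 5

Derivation:
Leaves (nodes with no children): C, E, F, G, H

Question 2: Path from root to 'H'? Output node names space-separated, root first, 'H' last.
Walk down from root: D -> B -> H

Answer: D B H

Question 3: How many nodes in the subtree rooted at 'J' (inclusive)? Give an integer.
Answer: 4

Derivation:
Subtree rooted at J contains: A, E, G, J
Count = 4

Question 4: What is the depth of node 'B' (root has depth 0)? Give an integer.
Answer: 1

Derivation:
Path from root to B: D -> B
Depth = number of edges = 1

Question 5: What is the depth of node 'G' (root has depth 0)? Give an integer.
Path from root to G: D -> J -> G
Depth = number of edges = 2

Answer: 2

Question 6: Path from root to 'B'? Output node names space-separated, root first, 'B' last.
Walk down from root: D -> B

Answer: D B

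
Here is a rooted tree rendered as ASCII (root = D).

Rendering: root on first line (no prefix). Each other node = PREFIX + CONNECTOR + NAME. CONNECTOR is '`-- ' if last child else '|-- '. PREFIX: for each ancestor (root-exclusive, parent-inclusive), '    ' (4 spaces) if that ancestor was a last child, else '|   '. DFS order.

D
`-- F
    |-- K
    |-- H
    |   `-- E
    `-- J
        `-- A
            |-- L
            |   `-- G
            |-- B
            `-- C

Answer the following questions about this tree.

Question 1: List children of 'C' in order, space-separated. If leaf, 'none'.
Node C's children (from adjacency): (leaf)

Answer: none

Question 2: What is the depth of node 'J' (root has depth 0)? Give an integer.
Path from root to J: D -> F -> J
Depth = number of edges = 2

Answer: 2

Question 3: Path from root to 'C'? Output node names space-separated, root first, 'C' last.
Walk down from root: D -> F -> J -> A -> C

Answer: D F J A C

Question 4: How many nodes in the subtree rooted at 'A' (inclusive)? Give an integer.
Answer: 5

Derivation:
Subtree rooted at A contains: A, B, C, G, L
Count = 5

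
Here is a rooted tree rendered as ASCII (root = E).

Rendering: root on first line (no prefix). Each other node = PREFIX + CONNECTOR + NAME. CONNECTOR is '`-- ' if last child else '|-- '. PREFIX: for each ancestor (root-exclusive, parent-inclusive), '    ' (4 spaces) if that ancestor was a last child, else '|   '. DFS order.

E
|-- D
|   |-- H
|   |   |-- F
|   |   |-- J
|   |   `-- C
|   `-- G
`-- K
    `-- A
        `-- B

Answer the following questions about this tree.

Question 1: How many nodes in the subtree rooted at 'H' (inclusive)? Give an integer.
Answer: 4

Derivation:
Subtree rooted at H contains: C, F, H, J
Count = 4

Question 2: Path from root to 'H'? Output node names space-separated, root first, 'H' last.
Walk down from root: E -> D -> H

Answer: E D H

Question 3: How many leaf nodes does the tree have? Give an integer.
Answer: 5

Derivation:
Leaves (nodes with no children): B, C, F, G, J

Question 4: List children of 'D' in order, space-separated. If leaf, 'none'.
Answer: H G

Derivation:
Node D's children (from adjacency): H, G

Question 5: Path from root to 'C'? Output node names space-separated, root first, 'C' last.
Answer: E D H C

Derivation:
Walk down from root: E -> D -> H -> C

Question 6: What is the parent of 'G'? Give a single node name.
Scan adjacency: G appears as child of D

Answer: D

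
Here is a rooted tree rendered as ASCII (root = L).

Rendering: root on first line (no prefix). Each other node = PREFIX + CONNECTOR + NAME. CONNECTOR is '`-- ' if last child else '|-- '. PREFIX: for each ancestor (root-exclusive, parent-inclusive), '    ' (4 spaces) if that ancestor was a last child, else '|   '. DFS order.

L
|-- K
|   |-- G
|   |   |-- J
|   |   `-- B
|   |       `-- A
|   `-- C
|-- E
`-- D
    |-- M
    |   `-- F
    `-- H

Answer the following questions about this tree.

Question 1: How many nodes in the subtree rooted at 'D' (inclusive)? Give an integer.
Answer: 4

Derivation:
Subtree rooted at D contains: D, F, H, M
Count = 4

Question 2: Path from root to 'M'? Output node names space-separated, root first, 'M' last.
Walk down from root: L -> D -> M

Answer: L D M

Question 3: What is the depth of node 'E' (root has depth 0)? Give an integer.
Path from root to E: L -> E
Depth = number of edges = 1

Answer: 1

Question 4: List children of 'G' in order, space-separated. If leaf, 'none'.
Answer: J B

Derivation:
Node G's children (from adjacency): J, B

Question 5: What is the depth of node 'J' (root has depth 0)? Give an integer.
Answer: 3

Derivation:
Path from root to J: L -> K -> G -> J
Depth = number of edges = 3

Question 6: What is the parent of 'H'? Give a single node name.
Scan adjacency: H appears as child of D

Answer: D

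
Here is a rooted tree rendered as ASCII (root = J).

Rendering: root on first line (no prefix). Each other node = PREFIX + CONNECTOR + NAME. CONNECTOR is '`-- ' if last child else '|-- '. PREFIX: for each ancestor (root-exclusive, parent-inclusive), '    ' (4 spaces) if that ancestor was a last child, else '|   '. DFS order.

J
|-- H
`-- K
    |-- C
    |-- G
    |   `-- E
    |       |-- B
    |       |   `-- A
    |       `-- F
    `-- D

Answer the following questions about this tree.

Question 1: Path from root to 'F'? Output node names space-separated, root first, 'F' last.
Walk down from root: J -> K -> G -> E -> F

Answer: J K G E F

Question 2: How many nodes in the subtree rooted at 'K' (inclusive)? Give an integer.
Subtree rooted at K contains: A, B, C, D, E, F, G, K
Count = 8

Answer: 8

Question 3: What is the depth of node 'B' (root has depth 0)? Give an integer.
Answer: 4

Derivation:
Path from root to B: J -> K -> G -> E -> B
Depth = number of edges = 4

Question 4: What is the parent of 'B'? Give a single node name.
Answer: E

Derivation:
Scan adjacency: B appears as child of E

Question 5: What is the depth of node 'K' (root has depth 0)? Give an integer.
Answer: 1

Derivation:
Path from root to K: J -> K
Depth = number of edges = 1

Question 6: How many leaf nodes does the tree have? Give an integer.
Leaves (nodes with no children): A, C, D, F, H

Answer: 5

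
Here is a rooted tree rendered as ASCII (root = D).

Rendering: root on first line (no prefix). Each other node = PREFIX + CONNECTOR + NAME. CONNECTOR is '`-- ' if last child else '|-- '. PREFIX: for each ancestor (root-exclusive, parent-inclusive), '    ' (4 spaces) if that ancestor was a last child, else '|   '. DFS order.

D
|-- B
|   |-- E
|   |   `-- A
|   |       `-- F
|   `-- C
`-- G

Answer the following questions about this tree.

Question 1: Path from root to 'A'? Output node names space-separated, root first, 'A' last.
Answer: D B E A

Derivation:
Walk down from root: D -> B -> E -> A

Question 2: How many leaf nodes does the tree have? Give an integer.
Leaves (nodes with no children): C, F, G

Answer: 3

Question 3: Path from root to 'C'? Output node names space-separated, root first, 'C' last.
Answer: D B C

Derivation:
Walk down from root: D -> B -> C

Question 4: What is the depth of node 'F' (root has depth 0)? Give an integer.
Path from root to F: D -> B -> E -> A -> F
Depth = number of edges = 4

Answer: 4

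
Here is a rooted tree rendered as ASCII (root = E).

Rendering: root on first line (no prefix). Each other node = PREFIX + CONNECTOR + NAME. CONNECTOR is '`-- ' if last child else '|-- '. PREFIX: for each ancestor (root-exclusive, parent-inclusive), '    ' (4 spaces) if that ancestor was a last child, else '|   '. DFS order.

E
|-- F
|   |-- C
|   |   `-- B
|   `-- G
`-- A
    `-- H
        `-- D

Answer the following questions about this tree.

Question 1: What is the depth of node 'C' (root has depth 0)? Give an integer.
Answer: 2

Derivation:
Path from root to C: E -> F -> C
Depth = number of edges = 2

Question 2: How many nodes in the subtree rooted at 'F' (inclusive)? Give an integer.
Subtree rooted at F contains: B, C, F, G
Count = 4

Answer: 4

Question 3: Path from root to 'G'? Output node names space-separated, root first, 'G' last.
Walk down from root: E -> F -> G

Answer: E F G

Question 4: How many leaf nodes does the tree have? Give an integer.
Answer: 3

Derivation:
Leaves (nodes with no children): B, D, G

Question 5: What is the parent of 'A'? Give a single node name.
Scan adjacency: A appears as child of E

Answer: E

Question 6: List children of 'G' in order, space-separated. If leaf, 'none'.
Answer: none

Derivation:
Node G's children (from adjacency): (leaf)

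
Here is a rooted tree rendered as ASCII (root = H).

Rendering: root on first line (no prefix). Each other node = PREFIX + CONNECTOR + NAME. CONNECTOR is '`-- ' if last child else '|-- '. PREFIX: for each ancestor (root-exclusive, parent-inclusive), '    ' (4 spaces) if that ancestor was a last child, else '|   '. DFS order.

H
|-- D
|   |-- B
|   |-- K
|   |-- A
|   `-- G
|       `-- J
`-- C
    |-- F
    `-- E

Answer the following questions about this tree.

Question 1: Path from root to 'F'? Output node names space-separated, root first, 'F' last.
Walk down from root: H -> C -> F

Answer: H C F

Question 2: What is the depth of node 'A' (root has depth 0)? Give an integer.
Answer: 2

Derivation:
Path from root to A: H -> D -> A
Depth = number of edges = 2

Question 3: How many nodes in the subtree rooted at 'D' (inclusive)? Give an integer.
Subtree rooted at D contains: A, B, D, G, J, K
Count = 6

Answer: 6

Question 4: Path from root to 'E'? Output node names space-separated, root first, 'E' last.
Answer: H C E

Derivation:
Walk down from root: H -> C -> E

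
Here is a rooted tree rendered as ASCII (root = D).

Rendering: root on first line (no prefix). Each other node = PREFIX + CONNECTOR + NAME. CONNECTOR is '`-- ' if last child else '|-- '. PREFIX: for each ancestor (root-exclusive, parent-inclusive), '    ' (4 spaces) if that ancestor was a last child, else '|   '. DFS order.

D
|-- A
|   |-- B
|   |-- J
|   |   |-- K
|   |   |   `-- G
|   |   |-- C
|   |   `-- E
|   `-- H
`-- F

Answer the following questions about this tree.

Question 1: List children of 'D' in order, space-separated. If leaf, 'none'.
Answer: A F

Derivation:
Node D's children (from adjacency): A, F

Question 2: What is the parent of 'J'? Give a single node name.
Scan adjacency: J appears as child of A

Answer: A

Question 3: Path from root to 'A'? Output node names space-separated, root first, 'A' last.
Answer: D A

Derivation:
Walk down from root: D -> A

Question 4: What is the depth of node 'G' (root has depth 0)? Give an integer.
Answer: 4

Derivation:
Path from root to G: D -> A -> J -> K -> G
Depth = number of edges = 4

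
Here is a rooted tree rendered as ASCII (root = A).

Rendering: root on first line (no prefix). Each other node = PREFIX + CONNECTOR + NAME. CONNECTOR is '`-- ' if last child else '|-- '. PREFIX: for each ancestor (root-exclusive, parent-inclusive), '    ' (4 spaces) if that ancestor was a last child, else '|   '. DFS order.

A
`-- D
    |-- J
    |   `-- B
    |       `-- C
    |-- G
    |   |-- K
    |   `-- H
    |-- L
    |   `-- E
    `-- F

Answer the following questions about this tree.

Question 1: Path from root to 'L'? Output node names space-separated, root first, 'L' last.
Walk down from root: A -> D -> L

Answer: A D L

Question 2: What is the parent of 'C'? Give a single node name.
Answer: B

Derivation:
Scan adjacency: C appears as child of B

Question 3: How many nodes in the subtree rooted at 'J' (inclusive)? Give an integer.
Subtree rooted at J contains: B, C, J
Count = 3

Answer: 3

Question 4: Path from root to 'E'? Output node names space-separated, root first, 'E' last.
Walk down from root: A -> D -> L -> E

Answer: A D L E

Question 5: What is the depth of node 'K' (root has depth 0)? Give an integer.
Answer: 3

Derivation:
Path from root to K: A -> D -> G -> K
Depth = number of edges = 3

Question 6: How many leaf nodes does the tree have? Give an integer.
Answer: 5

Derivation:
Leaves (nodes with no children): C, E, F, H, K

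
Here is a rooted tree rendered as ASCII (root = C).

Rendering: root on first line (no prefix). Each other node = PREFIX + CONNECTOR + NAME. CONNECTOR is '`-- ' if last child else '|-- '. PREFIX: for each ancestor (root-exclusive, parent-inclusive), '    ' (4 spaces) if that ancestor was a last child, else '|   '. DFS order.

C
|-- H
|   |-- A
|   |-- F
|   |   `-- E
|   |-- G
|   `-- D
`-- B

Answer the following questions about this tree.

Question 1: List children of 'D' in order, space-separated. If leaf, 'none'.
Answer: none

Derivation:
Node D's children (from adjacency): (leaf)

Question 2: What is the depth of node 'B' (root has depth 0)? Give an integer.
Path from root to B: C -> B
Depth = number of edges = 1

Answer: 1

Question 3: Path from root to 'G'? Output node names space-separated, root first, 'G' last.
Answer: C H G

Derivation:
Walk down from root: C -> H -> G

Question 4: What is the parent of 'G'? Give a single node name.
Answer: H

Derivation:
Scan adjacency: G appears as child of H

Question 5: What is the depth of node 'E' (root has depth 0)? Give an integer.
Path from root to E: C -> H -> F -> E
Depth = number of edges = 3

Answer: 3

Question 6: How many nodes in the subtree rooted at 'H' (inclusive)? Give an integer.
Subtree rooted at H contains: A, D, E, F, G, H
Count = 6

Answer: 6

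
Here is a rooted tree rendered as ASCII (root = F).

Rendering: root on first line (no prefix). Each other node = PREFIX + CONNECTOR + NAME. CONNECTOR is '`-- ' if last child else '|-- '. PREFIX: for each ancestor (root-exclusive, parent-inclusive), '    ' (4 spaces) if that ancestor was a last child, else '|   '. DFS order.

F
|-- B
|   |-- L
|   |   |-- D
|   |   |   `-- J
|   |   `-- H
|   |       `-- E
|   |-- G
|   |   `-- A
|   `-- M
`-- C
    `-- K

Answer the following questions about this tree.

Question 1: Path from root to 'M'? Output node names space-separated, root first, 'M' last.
Answer: F B M

Derivation:
Walk down from root: F -> B -> M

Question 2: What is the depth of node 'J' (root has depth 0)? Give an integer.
Answer: 4

Derivation:
Path from root to J: F -> B -> L -> D -> J
Depth = number of edges = 4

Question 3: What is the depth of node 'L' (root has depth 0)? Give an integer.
Answer: 2

Derivation:
Path from root to L: F -> B -> L
Depth = number of edges = 2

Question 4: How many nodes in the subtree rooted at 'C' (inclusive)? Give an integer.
Answer: 2

Derivation:
Subtree rooted at C contains: C, K
Count = 2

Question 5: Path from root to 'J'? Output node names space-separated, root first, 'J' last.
Walk down from root: F -> B -> L -> D -> J

Answer: F B L D J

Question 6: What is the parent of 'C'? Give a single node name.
Scan adjacency: C appears as child of F

Answer: F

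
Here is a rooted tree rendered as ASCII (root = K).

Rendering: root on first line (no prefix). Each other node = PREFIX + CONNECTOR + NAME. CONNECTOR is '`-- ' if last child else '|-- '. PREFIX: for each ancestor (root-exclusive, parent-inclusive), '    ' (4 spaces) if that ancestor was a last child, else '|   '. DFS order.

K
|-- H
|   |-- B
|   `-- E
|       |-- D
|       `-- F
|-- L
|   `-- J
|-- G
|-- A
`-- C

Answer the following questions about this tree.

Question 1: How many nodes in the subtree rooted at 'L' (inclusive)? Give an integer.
Answer: 2

Derivation:
Subtree rooted at L contains: J, L
Count = 2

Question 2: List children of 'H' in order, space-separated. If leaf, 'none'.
Answer: B E

Derivation:
Node H's children (from adjacency): B, E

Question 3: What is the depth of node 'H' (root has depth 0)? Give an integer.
Answer: 1

Derivation:
Path from root to H: K -> H
Depth = number of edges = 1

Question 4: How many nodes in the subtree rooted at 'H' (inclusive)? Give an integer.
Answer: 5

Derivation:
Subtree rooted at H contains: B, D, E, F, H
Count = 5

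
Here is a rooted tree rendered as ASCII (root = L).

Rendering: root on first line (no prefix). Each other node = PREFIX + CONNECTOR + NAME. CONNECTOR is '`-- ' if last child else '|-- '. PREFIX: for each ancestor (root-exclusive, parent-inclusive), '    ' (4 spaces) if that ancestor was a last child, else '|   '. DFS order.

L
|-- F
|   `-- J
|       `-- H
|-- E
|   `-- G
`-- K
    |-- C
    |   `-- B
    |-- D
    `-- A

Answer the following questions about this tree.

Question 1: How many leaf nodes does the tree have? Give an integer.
Answer: 5

Derivation:
Leaves (nodes with no children): A, B, D, G, H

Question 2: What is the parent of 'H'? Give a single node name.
Scan adjacency: H appears as child of J

Answer: J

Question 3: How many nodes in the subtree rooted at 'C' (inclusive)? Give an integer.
Answer: 2

Derivation:
Subtree rooted at C contains: B, C
Count = 2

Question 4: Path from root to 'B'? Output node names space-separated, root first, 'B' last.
Walk down from root: L -> K -> C -> B

Answer: L K C B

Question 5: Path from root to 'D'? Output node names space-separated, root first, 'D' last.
Answer: L K D

Derivation:
Walk down from root: L -> K -> D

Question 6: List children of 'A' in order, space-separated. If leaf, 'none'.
Node A's children (from adjacency): (leaf)

Answer: none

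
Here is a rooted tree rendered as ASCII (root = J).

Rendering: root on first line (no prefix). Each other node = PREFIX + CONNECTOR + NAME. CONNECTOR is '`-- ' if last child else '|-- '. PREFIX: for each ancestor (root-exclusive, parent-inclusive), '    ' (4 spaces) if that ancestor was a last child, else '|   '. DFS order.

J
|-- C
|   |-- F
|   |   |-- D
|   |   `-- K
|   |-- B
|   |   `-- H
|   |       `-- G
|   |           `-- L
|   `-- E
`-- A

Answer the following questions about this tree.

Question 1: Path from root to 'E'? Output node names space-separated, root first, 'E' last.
Walk down from root: J -> C -> E

Answer: J C E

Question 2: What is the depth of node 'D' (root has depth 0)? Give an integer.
Answer: 3

Derivation:
Path from root to D: J -> C -> F -> D
Depth = number of edges = 3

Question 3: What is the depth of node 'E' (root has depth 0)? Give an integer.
Answer: 2

Derivation:
Path from root to E: J -> C -> E
Depth = number of edges = 2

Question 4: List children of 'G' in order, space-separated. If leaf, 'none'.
Node G's children (from adjacency): L

Answer: L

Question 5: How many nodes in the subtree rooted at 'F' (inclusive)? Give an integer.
Answer: 3

Derivation:
Subtree rooted at F contains: D, F, K
Count = 3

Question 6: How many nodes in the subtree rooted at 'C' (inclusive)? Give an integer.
Subtree rooted at C contains: B, C, D, E, F, G, H, K, L
Count = 9

Answer: 9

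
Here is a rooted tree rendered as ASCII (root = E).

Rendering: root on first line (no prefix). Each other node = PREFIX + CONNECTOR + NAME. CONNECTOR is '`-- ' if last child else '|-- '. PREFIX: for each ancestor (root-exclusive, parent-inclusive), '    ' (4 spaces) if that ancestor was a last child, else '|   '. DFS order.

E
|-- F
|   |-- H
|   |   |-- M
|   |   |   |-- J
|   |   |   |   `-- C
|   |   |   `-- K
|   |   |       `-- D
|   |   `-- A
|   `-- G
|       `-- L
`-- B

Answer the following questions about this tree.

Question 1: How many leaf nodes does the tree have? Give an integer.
Answer: 5

Derivation:
Leaves (nodes with no children): A, B, C, D, L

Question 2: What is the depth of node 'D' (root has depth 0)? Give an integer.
Path from root to D: E -> F -> H -> M -> K -> D
Depth = number of edges = 5

Answer: 5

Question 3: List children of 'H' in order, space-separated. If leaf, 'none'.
Answer: M A

Derivation:
Node H's children (from adjacency): M, A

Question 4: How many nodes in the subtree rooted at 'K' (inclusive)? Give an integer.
Subtree rooted at K contains: D, K
Count = 2

Answer: 2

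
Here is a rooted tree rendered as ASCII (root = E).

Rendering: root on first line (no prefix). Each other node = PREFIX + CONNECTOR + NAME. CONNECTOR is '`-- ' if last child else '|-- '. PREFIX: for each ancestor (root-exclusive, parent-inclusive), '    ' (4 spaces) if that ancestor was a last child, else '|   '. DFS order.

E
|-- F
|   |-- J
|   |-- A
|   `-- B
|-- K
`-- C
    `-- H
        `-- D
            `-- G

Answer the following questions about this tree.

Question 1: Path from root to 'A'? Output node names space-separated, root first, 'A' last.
Answer: E F A

Derivation:
Walk down from root: E -> F -> A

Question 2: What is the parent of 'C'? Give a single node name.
Answer: E

Derivation:
Scan adjacency: C appears as child of E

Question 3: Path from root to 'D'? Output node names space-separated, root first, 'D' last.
Answer: E C H D

Derivation:
Walk down from root: E -> C -> H -> D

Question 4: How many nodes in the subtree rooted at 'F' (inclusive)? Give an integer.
Answer: 4

Derivation:
Subtree rooted at F contains: A, B, F, J
Count = 4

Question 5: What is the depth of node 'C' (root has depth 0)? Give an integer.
Answer: 1

Derivation:
Path from root to C: E -> C
Depth = number of edges = 1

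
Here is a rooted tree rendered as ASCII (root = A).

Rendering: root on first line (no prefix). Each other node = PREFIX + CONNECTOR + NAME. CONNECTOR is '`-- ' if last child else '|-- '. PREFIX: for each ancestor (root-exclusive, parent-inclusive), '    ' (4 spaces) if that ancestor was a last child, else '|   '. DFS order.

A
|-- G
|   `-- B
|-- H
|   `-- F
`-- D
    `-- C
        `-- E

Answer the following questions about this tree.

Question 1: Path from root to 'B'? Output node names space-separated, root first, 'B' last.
Answer: A G B

Derivation:
Walk down from root: A -> G -> B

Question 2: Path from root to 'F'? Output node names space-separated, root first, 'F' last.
Walk down from root: A -> H -> F

Answer: A H F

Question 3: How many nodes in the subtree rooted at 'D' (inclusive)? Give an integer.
Subtree rooted at D contains: C, D, E
Count = 3

Answer: 3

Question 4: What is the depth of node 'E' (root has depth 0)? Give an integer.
Path from root to E: A -> D -> C -> E
Depth = number of edges = 3

Answer: 3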